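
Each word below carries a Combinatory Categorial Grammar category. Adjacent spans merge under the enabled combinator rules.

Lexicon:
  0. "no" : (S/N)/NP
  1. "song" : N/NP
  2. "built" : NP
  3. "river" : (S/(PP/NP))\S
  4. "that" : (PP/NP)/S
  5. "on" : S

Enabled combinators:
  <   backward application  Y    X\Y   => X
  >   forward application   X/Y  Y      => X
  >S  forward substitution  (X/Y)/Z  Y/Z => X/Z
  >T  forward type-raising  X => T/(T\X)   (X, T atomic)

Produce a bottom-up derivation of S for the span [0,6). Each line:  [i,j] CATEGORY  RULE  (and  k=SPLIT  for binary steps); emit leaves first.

[0,1] (S/N)/NP  lex  "no"
[1,2] N/NP  lex  "song"
[0,2] S/NP  >S  k=1
[2,3] NP  lex  "built"
[0,3] S  >  k=2
[3,4] (S/(PP/NP))\S  lex  "river"
[0,4] S/(PP/NP)  <  k=3
[4,5] (PP/NP)/S  lex  "that"
[5,6] S  lex  "on"
[4,6] PP/NP  >  k=5
[0,6] S  >  k=4

[0,6] S   >
  [0,4] S/(PP/NP)   <
    [0,3] S   >
      [0,2] S/NP   >S
        [0,1] "no" : (S/N)/NP
        [1,2] "song" : N/NP
      [2,3] "built" : NP
    [3,4] "river" : (S/(PP/NP))\S
  [4,6] PP/NP   >
    [4,5] "that" : (PP/NP)/S
    [5,6] "on" : S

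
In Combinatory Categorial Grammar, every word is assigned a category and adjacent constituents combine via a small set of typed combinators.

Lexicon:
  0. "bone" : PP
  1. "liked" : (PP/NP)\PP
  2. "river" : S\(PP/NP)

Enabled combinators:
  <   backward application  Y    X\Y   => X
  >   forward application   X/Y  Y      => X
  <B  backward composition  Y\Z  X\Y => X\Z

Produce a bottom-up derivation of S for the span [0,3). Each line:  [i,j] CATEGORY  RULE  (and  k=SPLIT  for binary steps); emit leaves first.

[0,1] PP  lex  "bone"
[1,2] (PP/NP)\PP  lex  "liked"
[0,2] PP/NP  <  k=1
[2,3] S\(PP/NP)  lex  "river"
[0,3] S  <  k=2

[0,3] S   <
  [0,2] PP/NP   <
    [0,1] "bone" : PP
    [1,2] "liked" : (PP/NP)\PP
  [2,3] "river" : S\(PP/NP)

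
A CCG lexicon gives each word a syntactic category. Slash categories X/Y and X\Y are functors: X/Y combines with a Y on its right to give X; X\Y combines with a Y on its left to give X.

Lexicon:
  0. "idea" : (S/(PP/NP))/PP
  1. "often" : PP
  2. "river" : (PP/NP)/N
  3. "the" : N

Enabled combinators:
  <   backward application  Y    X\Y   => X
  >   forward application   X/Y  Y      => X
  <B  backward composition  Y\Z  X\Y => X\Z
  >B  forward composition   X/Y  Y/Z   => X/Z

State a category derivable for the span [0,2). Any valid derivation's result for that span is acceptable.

[0,4] S   >
  [0,2] S/(PP/NP)   >
    [0,1] "idea" : (S/(PP/NP))/PP
    [1,2] "often" : PP
  [2,4] PP/NP   >
    [2,3] "river" : (PP/NP)/N
    [3,4] "the" : N

S/(PP/NP)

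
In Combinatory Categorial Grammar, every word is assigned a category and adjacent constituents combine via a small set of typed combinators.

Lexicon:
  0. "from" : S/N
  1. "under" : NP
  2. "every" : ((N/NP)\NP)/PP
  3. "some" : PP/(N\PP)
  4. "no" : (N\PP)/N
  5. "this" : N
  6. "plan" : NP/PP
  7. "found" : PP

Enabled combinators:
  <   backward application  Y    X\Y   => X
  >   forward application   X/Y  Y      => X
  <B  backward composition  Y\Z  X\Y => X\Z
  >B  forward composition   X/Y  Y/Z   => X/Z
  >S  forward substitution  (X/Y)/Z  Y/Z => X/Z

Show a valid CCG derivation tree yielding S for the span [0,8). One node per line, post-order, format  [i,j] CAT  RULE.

[0,8] S   >
  [0,1] "from" : S/N
  [1,8] N   >
    [1,6] N/NP   <
      [1,2] "under" : NP
      [2,6] (N/NP)\NP   >
        [2,3] "every" : ((N/NP)\NP)/PP
        [3,6] PP   >
          [3,4] "some" : PP/(N\PP)
          [4,6] N\PP   >
            [4,5] "no" : (N\PP)/N
            [5,6] "this" : N
    [6,8] NP   >
      [6,7] "plan" : NP/PP
      [7,8] "found" : PP

[0,1] S/N  lex  "from"
[1,2] NP  lex  "under"
[2,3] ((N/NP)\NP)/PP  lex  "every"
[3,4] PP/(N\PP)  lex  "some"
[4,5] (N\PP)/N  lex  "no"
[5,6] N  lex  "this"
[4,6] N\PP  >  k=5
[3,6] PP  >  k=4
[2,6] (N/NP)\NP  >  k=3
[1,6] N/NP  <  k=2
[6,7] NP/PP  lex  "plan"
[7,8] PP  lex  "found"
[6,8] NP  >  k=7
[1,8] N  >  k=6
[0,8] S  >  k=1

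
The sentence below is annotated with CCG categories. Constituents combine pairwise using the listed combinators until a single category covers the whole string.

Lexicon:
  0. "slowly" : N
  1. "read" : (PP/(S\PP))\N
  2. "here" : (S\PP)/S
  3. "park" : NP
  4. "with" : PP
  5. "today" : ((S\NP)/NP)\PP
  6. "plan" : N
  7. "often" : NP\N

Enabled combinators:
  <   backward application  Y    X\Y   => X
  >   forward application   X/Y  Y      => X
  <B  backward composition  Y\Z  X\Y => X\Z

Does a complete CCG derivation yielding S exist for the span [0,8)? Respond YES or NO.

NO

N (PP/(S\PP))\N (S\PP)/S NP PP ((S\NP)/NP)\PP N NP\N
CKY chart[0,8] = {PP}; S ∉ chart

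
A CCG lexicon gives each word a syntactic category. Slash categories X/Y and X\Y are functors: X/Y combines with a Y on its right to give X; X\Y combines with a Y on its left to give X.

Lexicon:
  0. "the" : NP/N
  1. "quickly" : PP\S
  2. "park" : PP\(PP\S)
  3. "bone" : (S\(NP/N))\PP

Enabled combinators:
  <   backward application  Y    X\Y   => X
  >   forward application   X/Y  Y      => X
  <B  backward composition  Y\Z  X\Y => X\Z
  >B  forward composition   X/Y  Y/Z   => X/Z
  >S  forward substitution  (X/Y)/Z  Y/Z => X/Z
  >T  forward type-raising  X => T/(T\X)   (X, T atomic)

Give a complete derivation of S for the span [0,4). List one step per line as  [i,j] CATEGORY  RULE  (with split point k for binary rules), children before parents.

[0,1] NP/N  lex  "the"
[1,2] PP\S  lex  "quickly"
[2,3] PP\(PP\S)  lex  "park"
[1,3] PP  <  k=2
[3,4] (S\(NP/N))\PP  lex  "bone"
[1,4] S\(NP/N)  <  k=3
[0,4] S  <  k=1

[0,4] S   <
  [0,1] "the" : NP/N
  [1,4] S\(NP/N)   <
    [1,3] PP   <
      [1,2] "quickly" : PP\S
      [2,3] "park" : PP\(PP\S)
    [3,4] "bone" : (S\(NP/N))\PP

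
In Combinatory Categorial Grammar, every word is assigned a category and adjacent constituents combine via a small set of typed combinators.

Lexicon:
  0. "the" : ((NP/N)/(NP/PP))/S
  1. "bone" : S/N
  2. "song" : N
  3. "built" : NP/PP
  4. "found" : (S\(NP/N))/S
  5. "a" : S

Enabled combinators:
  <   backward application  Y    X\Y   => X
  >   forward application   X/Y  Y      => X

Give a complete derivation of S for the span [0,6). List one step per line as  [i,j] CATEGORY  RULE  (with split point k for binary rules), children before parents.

[0,1] ((NP/N)/(NP/PP))/S  lex  "the"
[1,2] S/N  lex  "bone"
[2,3] N  lex  "song"
[1,3] S  >  k=2
[0,3] (NP/N)/(NP/PP)  >  k=1
[3,4] NP/PP  lex  "built"
[0,4] NP/N  >  k=3
[4,5] (S\(NP/N))/S  lex  "found"
[5,6] S  lex  "a"
[4,6] S\(NP/N)  >  k=5
[0,6] S  <  k=4

[0,6] S   <
  [0,4] NP/N   >
    [0,3] (NP/N)/(NP/PP)   >
      [0,1] "the" : ((NP/N)/(NP/PP))/S
      [1,3] S   >
        [1,2] "bone" : S/N
        [2,3] "song" : N
    [3,4] "built" : NP/PP
  [4,6] S\(NP/N)   >
    [4,5] "found" : (S\(NP/N))/S
    [5,6] "a" : S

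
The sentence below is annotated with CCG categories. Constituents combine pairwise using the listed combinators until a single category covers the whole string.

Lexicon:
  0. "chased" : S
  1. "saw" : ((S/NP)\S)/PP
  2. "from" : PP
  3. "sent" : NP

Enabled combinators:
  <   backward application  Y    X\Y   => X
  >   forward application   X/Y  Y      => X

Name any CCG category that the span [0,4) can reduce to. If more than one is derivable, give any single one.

S

[0,4] S   >
  [0,3] S/NP   <
    [0,1] "chased" : S
    [1,3] (S/NP)\S   >
      [1,2] "saw" : ((S/NP)\S)/PP
      [2,3] "from" : PP
  [3,4] "sent" : NP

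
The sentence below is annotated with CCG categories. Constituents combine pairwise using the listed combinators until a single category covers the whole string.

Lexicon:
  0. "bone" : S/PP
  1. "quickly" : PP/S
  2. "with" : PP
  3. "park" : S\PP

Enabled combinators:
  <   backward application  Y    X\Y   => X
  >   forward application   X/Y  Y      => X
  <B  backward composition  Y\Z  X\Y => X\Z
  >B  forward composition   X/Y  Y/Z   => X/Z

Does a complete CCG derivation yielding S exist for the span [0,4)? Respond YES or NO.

[0,4] S   >
  [0,1] "bone" : S/PP
  [1,4] PP   >
    [1,2] "quickly" : PP/S
    [2,4] S   <
      [2,3] "with" : PP
      [3,4] "park" : S\PP

YES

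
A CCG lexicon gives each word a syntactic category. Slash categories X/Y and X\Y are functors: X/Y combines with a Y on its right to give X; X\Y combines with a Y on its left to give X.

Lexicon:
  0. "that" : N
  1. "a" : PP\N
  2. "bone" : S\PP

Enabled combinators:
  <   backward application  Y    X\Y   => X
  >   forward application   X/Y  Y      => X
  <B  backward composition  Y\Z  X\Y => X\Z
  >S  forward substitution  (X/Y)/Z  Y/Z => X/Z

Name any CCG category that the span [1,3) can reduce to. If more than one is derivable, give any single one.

[0,3] S   <
  [0,1] "that" : N
  [1,3] S\N   <B
    [1,2] "a" : PP\N
    [2,3] "bone" : S\PP

S\N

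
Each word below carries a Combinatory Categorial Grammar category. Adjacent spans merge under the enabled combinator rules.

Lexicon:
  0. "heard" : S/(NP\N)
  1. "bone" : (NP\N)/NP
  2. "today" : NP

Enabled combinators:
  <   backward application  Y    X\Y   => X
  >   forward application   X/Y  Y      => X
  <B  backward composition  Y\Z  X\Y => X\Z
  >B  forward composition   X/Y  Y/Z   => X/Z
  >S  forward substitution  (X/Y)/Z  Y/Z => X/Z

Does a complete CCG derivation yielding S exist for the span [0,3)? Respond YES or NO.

[0,3] S   >
  [0,1] "heard" : S/(NP\N)
  [1,3] NP\N   >
    [1,2] "bone" : (NP\N)/NP
    [2,3] "today" : NP

YES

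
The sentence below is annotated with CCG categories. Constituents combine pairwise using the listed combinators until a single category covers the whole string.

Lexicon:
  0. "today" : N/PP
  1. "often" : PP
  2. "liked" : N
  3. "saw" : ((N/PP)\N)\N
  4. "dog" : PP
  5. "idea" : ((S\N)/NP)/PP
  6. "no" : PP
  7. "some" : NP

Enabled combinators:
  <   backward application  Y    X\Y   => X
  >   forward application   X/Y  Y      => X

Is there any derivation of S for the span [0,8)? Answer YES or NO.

[0,8] S   <
  [0,5] N   >
    [0,4] N/PP   <
      [0,2] N   >
        [0,1] "today" : N/PP
        [1,2] "often" : PP
      [2,4] (N/PP)\N   <
        [2,3] "liked" : N
        [3,4] "saw" : ((N/PP)\N)\N
    [4,5] "dog" : PP
  [5,8] S\N   >
    [5,7] (S\N)/NP   >
      [5,6] "idea" : ((S\N)/NP)/PP
      [6,7] "no" : PP
    [7,8] "some" : NP

YES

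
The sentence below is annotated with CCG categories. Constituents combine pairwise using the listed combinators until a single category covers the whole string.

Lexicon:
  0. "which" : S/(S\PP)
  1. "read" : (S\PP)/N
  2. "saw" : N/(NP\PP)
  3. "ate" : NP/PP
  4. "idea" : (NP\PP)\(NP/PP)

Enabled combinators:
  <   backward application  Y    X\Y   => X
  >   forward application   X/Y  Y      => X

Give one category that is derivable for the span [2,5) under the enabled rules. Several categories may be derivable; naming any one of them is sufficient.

[0,5] S   >
  [0,1] "which" : S/(S\PP)
  [1,5] S\PP   >
    [1,2] "read" : (S\PP)/N
    [2,5] N   >
      [2,3] "saw" : N/(NP\PP)
      [3,5] NP\PP   <
        [3,4] "ate" : NP/PP
        [4,5] "idea" : (NP\PP)\(NP/PP)

N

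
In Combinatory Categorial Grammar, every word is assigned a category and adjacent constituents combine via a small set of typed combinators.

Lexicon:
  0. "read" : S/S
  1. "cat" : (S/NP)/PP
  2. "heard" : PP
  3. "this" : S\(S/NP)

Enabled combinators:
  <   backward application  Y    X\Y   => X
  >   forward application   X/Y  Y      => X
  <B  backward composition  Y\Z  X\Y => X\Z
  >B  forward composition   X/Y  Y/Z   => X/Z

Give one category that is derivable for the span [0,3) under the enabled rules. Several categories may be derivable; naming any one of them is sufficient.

[0,4] S   <
  [0,3] S/NP   >B
    [0,1] "read" : S/S
    [1,3] S/NP   >
      [1,2] "cat" : (S/NP)/PP
      [2,3] "heard" : PP
  [3,4] "this" : S\(S/NP)

S/NP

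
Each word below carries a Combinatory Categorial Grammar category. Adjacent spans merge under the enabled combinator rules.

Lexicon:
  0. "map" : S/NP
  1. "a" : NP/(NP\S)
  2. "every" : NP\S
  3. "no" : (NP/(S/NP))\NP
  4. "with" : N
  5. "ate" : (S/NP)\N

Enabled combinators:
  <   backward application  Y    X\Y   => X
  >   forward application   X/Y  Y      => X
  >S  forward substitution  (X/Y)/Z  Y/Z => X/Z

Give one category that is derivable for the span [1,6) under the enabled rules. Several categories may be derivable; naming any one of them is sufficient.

[0,6] S   >
  [0,1] "map" : S/NP
  [1,6] NP   >
    [1,4] NP/(S/NP)   <
      [1,3] NP   >
        [1,2] "a" : NP/(NP\S)
        [2,3] "every" : NP\S
      [3,4] "no" : (NP/(S/NP))\NP
    [4,6] S/NP   <
      [4,5] "with" : N
      [5,6] "ate" : (S/NP)\N

NP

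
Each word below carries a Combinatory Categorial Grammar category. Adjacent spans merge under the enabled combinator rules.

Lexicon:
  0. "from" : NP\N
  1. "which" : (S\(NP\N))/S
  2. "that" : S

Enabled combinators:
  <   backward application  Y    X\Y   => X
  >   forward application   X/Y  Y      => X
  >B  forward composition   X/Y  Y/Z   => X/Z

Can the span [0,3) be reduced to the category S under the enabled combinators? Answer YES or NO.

[0,3] S   <
  [0,1] "from" : NP\N
  [1,3] S\(NP\N)   >
    [1,2] "which" : (S\(NP\N))/S
    [2,3] "that" : S

YES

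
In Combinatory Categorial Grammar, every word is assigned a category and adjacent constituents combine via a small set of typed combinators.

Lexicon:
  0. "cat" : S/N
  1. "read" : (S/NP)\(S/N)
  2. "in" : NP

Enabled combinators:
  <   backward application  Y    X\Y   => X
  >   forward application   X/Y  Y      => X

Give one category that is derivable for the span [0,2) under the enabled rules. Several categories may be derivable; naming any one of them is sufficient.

S/NP

[0,3] S   >
  [0,2] S/NP   <
    [0,1] "cat" : S/N
    [1,2] "read" : (S/NP)\(S/N)
  [2,3] "in" : NP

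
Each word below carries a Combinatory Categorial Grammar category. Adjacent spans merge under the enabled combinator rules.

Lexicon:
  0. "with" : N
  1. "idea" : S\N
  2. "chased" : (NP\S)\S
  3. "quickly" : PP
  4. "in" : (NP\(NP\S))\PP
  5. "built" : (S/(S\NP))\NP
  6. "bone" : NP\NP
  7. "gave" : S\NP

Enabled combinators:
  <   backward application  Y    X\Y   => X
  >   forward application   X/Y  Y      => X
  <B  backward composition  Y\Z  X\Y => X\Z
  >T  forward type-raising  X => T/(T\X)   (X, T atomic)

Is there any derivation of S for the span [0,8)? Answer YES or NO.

[0,8] S   >
  [0,6] S/(S\NP)   <
    [0,5] NP   <
      [0,3] NP\S   <
        [0,2] S   <
          [0,1] "with" : N
          [1,2] "idea" : S\N
        [2,3] "chased" : (NP\S)\S
      [3,5] NP\(NP\S)   <
        [3,4] "quickly" : PP
        [4,5] "in" : (NP\(NP\S))\PP
    [5,6] "built" : (S/(S\NP))\NP
  [6,8] S\NP   <B
    [6,7] "bone" : NP\NP
    [7,8] "gave" : S\NP

YES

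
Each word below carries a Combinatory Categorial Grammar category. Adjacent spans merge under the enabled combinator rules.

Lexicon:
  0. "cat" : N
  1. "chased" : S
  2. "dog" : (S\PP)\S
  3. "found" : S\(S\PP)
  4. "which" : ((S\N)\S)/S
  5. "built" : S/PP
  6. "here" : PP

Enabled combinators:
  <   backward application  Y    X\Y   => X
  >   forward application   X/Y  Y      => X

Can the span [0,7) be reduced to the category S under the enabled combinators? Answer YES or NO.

YES

[0,7] S   <
  [0,1] "cat" : N
  [1,7] S\N   <
    [1,4] S   <
      [1,3] S\PP   <
        [1,2] "chased" : S
        [2,3] "dog" : (S\PP)\S
      [3,4] "found" : S\(S\PP)
    [4,7] (S\N)\S   >
      [4,5] "which" : ((S\N)\S)/S
      [5,7] S   >
        [5,6] "built" : S/PP
        [6,7] "here" : PP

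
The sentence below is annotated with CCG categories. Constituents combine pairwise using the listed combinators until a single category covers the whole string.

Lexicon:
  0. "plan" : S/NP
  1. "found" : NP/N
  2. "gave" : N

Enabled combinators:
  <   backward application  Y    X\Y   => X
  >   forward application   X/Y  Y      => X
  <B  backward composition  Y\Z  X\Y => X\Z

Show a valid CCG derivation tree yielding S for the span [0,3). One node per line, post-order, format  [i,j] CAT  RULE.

[0,1] S/NP  lex  "plan"
[1,2] NP/N  lex  "found"
[2,3] N  lex  "gave"
[1,3] NP  >  k=2
[0,3] S  >  k=1

[0,3] S   >
  [0,1] "plan" : S/NP
  [1,3] NP   >
    [1,2] "found" : NP/N
    [2,3] "gave" : N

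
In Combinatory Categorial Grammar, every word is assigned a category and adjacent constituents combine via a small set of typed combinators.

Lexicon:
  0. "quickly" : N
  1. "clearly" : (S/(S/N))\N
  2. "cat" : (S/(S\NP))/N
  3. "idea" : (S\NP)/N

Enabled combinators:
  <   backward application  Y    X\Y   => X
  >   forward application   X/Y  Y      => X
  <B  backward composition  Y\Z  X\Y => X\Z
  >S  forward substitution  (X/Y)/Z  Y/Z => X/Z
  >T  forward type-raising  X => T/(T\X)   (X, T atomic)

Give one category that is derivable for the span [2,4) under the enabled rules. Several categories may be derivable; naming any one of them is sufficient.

S/N

[0,4] S   >
  [0,2] S/(S/N)   <
    [0,1] "quickly" : N
    [1,2] "clearly" : (S/(S/N))\N
  [2,4] S/N   >S
    [2,3] "cat" : (S/(S\NP))/N
    [3,4] "idea" : (S\NP)/N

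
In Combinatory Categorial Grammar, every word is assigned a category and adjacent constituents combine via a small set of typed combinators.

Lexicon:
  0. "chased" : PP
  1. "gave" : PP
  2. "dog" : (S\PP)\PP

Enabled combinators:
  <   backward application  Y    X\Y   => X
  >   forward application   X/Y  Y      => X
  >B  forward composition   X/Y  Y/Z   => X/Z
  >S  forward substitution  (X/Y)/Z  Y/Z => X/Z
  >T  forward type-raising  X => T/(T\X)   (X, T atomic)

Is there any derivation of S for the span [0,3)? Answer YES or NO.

[0,3] S   <
  [0,1] "chased" : PP
  [1,3] S\PP   <
    [1,2] "gave" : PP
    [2,3] "dog" : (S\PP)\PP

YES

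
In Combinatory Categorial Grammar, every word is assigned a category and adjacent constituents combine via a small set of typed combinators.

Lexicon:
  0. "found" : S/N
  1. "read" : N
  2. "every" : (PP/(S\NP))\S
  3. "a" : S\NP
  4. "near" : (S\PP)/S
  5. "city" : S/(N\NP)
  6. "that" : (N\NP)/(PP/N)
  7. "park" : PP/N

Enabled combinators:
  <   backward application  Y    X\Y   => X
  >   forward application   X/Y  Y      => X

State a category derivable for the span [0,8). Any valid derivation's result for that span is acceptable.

[0,8] S   <
  [0,4] PP   >
    [0,3] PP/(S\NP)   <
      [0,2] S   >
        [0,1] "found" : S/N
        [1,2] "read" : N
      [2,3] "every" : (PP/(S\NP))\S
    [3,4] "a" : S\NP
  [4,8] S\PP   >
    [4,5] "near" : (S\PP)/S
    [5,8] S   >
      [5,6] "city" : S/(N\NP)
      [6,8] N\NP   >
        [6,7] "that" : (N\NP)/(PP/N)
        [7,8] "park" : PP/N

S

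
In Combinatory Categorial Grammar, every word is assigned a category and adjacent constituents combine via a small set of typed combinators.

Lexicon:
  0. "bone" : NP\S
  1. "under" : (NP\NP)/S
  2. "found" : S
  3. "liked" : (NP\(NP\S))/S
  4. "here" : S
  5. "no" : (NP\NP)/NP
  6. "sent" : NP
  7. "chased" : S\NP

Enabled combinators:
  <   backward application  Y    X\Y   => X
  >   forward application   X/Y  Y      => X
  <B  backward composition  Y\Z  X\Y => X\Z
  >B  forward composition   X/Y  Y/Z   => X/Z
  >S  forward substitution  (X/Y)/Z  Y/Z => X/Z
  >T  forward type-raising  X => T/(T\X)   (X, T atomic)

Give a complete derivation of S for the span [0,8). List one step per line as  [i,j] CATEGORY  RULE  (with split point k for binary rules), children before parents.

[0,1] NP\S  lex  "bone"
[1,2] (NP\NP)/S  lex  "under"
[2,3] S  lex  "found"
[1,3] NP\NP  >  k=2
[0,3] NP\S  <B  k=1
[3,4] (NP\(NP\S))/S  lex  "liked"
[4,5] S  lex  "here"
[3,5] NP\(NP\S)  >  k=4
[0,5] NP  <  k=3
[5,6] (NP\NP)/NP  lex  "no"
[6,7] NP  lex  "sent"
[5,7] NP\NP  >  k=6
[7,8] S\NP  lex  "chased"
[5,8] S\NP  <B  k=7
[0,8] S  <  k=5

[0,8] S   <
  [0,5] NP   <
    [0,3] NP\S   <B
      [0,1] "bone" : NP\S
      [1,3] NP\NP   >
        [1,2] "under" : (NP\NP)/S
        [2,3] "found" : S
    [3,5] NP\(NP\S)   >
      [3,4] "liked" : (NP\(NP\S))/S
      [4,5] "here" : S
  [5,8] S\NP   <B
    [5,7] NP\NP   >
      [5,6] "no" : (NP\NP)/NP
      [6,7] "sent" : NP
    [7,8] "chased" : S\NP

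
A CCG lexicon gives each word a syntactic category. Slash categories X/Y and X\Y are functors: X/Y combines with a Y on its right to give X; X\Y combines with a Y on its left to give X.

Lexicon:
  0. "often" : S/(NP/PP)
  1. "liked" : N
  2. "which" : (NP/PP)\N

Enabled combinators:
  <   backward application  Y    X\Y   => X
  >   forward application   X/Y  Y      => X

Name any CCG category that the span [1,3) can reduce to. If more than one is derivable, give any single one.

[0,3] S   >
  [0,1] "often" : S/(NP/PP)
  [1,3] NP/PP   <
    [1,2] "liked" : N
    [2,3] "which" : (NP/PP)\N

NP/PP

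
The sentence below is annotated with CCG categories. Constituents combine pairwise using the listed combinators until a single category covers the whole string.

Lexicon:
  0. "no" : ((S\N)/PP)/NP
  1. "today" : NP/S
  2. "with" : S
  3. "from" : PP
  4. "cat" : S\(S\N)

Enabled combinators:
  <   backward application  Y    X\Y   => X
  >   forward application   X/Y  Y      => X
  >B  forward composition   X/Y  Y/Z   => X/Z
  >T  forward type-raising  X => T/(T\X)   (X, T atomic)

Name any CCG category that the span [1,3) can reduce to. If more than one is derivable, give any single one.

[0,5] S   <
  [0,4] S\N   >
    [0,3] (S\N)/PP   >
      [0,1] "no" : ((S\N)/PP)/NP
      [1,3] NP   >
        [1,2] "today" : NP/S
        [2,3] "with" : S
    [3,4] "from" : PP
  [4,5] "cat" : S\(S\N)

NP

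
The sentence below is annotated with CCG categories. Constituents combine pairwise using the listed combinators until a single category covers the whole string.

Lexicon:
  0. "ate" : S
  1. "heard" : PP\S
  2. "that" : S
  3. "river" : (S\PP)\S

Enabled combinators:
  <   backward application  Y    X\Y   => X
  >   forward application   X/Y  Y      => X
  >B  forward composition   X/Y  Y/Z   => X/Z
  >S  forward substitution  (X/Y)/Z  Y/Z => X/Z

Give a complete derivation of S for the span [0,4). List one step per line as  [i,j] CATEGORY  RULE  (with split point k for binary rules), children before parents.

[0,4] S   <
  [0,2] PP   <
    [0,1] "ate" : S
    [1,2] "heard" : PP\S
  [2,4] S\PP   <
    [2,3] "that" : S
    [3,4] "river" : (S\PP)\S

[0,1] S  lex  "ate"
[1,2] PP\S  lex  "heard"
[0,2] PP  <  k=1
[2,3] S  lex  "that"
[3,4] (S\PP)\S  lex  "river"
[2,4] S\PP  <  k=3
[0,4] S  <  k=2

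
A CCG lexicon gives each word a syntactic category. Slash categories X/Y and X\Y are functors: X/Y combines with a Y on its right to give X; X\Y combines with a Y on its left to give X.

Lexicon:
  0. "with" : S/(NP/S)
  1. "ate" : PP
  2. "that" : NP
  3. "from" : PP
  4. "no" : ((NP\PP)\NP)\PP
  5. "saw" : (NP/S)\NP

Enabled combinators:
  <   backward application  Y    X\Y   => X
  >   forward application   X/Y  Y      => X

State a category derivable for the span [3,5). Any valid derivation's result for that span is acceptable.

(NP\PP)\NP

[0,6] S   >
  [0,1] "with" : S/(NP/S)
  [1,6] NP/S   <
    [1,5] NP   <
      [1,2] "ate" : PP
      [2,5] NP\PP   <
        [2,3] "that" : NP
        [3,5] (NP\PP)\NP   <
          [3,4] "from" : PP
          [4,5] "no" : ((NP\PP)\NP)\PP
    [5,6] "saw" : (NP/S)\NP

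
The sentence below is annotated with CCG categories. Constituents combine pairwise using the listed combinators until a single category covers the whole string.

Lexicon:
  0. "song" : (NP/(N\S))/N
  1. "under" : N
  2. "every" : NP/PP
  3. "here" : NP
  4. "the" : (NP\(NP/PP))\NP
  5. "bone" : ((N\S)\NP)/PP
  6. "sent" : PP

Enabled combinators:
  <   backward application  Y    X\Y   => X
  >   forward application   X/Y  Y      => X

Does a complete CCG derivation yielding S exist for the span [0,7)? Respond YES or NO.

NO

(NP/(N\S))/N N NP/PP NP (NP\(NP/PP))\NP ((N\S)\NP)/PP PP
CKY chart[0,7] = {NP}; S ∉ chart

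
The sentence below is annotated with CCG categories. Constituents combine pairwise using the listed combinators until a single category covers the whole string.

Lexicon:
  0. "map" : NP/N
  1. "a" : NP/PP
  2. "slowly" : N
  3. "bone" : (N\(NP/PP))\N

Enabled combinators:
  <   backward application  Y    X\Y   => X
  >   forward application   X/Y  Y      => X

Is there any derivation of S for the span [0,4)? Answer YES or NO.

NP/N NP/PP N (N\(NP/PP))\N
CKY chart[0,4] = {NP}; S ∉ chart

NO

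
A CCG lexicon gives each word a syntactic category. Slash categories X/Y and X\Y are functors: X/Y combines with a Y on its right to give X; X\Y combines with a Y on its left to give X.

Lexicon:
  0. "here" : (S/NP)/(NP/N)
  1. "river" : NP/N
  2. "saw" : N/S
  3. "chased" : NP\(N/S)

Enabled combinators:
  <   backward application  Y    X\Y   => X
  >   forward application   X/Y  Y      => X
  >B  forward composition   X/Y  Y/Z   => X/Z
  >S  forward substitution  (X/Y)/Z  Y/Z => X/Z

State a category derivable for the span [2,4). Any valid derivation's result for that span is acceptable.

[0,4] S   >
  [0,2] S/NP   >
    [0,1] "here" : (S/NP)/(NP/N)
    [1,2] "river" : NP/N
  [2,4] NP   <
    [2,3] "saw" : N/S
    [3,4] "chased" : NP\(N/S)

NP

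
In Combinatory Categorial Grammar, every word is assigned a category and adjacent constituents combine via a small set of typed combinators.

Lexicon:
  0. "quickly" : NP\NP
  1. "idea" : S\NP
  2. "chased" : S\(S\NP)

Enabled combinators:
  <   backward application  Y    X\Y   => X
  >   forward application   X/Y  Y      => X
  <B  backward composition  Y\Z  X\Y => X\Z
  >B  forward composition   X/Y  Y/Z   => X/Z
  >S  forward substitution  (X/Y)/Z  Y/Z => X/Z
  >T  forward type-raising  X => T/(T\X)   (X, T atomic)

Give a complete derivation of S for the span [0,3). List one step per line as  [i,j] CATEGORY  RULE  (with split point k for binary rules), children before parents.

[0,3] S   <
  [0,2] S\NP   <B
    [0,1] "quickly" : NP\NP
    [1,2] "idea" : S\NP
  [2,3] "chased" : S\(S\NP)

[0,1] NP\NP  lex  "quickly"
[1,2] S\NP  lex  "idea"
[0,2] S\NP  <B  k=1
[2,3] S\(S\NP)  lex  "chased"
[0,3] S  <  k=2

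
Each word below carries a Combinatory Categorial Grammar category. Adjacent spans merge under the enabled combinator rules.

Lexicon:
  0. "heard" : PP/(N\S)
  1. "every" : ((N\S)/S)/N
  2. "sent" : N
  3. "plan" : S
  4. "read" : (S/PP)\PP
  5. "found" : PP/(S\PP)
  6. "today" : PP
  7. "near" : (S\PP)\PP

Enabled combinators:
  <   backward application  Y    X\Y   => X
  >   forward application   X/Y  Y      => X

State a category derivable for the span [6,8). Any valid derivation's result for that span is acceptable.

S\PP

[0,8] S   >
  [0,5] S/PP   <
    [0,4] PP   >
      [0,1] "heard" : PP/(N\S)
      [1,4] N\S   >
        [1,3] (N\S)/S   >
          [1,2] "every" : ((N\S)/S)/N
          [2,3] "sent" : N
        [3,4] "plan" : S
    [4,5] "read" : (S/PP)\PP
  [5,8] PP   >
    [5,6] "found" : PP/(S\PP)
    [6,8] S\PP   <
      [6,7] "today" : PP
      [7,8] "near" : (S\PP)\PP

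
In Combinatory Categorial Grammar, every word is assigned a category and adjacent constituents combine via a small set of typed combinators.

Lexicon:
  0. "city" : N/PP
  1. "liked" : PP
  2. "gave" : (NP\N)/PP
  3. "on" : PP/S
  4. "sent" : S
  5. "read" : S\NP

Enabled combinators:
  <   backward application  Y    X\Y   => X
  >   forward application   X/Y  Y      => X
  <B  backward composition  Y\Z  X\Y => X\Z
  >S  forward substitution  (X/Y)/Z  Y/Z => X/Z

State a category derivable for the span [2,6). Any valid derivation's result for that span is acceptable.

S\N

[0,6] S   <
  [0,2] N   >
    [0,1] "city" : N/PP
    [1,2] "liked" : PP
  [2,6] S\N   <B
    [2,5] NP\N   >
      [2,3] "gave" : (NP\N)/PP
      [3,5] PP   >
        [3,4] "on" : PP/S
        [4,5] "sent" : S
    [5,6] "read" : S\NP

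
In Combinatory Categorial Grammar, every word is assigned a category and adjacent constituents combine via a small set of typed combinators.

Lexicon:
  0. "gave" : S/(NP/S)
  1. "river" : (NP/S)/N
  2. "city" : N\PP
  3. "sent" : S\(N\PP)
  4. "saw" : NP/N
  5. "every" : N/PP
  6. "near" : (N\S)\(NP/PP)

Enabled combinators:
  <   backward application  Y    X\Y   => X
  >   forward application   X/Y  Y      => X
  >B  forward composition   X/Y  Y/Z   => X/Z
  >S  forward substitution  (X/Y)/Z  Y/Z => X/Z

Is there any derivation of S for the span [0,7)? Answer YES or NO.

YES

[0,7] S   >
  [0,2] S/N   >B
    [0,1] "gave" : S/(NP/S)
    [1,2] "river" : (NP/S)/N
  [2,7] N   <
    [2,4] S   <
      [2,3] "city" : N\PP
      [3,4] "sent" : S\(N\PP)
    [4,7] N\S   <
      [4,6] NP/PP   >B
        [4,5] "saw" : NP/N
        [5,6] "every" : N/PP
      [6,7] "near" : (N\S)\(NP/PP)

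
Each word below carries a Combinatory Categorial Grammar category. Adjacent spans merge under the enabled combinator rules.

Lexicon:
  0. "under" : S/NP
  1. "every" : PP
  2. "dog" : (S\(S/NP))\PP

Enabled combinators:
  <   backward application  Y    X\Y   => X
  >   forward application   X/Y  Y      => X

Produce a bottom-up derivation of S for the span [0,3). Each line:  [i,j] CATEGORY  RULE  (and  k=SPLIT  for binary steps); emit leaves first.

[0,3] S   <
  [0,1] "under" : S/NP
  [1,3] S\(S/NP)   <
    [1,2] "every" : PP
    [2,3] "dog" : (S\(S/NP))\PP

[0,1] S/NP  lex  "under"
[1,2] PP  lex  "every"
[2,3] (S\(S/NP))\PP  lex  "dog"
[1,3] S\(S/NP)  <  k=2
[0,3] S  <  k=1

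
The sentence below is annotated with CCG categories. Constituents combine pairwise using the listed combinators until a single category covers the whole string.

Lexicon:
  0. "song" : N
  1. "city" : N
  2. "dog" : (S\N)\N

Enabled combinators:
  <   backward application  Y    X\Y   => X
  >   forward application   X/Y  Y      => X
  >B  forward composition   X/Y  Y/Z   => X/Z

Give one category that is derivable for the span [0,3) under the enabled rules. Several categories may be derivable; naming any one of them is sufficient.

S

[0,3] S   <
  [0,1] "song" : N
  [1,3] S\N   <
    [1,2] "city" : N
    [2,3] "dog" : (S\N)\N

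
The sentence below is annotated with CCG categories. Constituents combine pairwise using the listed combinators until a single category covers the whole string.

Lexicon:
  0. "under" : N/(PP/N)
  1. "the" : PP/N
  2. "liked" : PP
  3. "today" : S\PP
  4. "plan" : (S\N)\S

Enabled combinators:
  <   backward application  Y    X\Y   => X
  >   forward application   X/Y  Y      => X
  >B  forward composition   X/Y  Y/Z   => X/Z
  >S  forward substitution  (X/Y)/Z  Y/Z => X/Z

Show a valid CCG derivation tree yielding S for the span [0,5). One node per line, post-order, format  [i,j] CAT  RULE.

[0,1] N/(PP/N)  lex  "under"
[1,2] PP/N  lex  "the"
[0,2] N  >  k=1
[2,3] PP  lex  "liked"
[3,4] S\PP  lex  "today"
[2,4] S  <  k=3
[4,5] (S\N)\S  lex  "plan"
[2,5] S\N  <  k=4
[0,5] S  <  k=2

[0,5] S   <
  [0,2] N   >
    [0,1] "under" : N/(PP/N)
    [1,2] "the" : PP/N
  [2,5] S\N   <
    [2,4] S   <
      [2,3] "liked" : PP
      [3,4] "today" : S\PP
    [4,5] "plan" : (S\N)\S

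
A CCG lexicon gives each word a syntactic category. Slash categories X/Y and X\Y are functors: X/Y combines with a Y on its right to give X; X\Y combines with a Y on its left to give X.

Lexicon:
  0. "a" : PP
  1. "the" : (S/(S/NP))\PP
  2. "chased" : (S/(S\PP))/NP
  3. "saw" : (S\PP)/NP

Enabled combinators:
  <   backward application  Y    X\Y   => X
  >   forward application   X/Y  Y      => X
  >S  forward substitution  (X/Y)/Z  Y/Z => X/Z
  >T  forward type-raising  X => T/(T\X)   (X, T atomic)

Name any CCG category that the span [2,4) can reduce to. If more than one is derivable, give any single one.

[0,4] S   >
  [0,2] S/(S/NP)   <
    [0,1] "a" : PP
    [1,2] "the" : (S/(S/NP))\PP
  [2,4] S/NP   >S
    [2,3] "chased" : (S/(S\PP))/NP
    [3,4] "saw" : (S\PP)/NP

S/NP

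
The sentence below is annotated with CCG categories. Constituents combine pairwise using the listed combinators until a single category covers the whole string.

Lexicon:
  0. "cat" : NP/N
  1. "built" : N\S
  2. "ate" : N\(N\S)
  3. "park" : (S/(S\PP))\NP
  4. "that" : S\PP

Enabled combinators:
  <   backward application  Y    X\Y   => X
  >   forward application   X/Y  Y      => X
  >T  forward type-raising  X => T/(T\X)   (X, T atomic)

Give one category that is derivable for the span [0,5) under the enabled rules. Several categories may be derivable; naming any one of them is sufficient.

[0,5] S   >
  [0,4] S/(S\PP)   <
    [0,3] NP   >
      [0,1] "cat" : NP/N
      [1,3] N   <
        [1,2] "built" : N\S
        [2,3] "ate" : N\(N\S)
    [3,4] "park" : (S/(S\PP))\NP
  [4,5] "that" : S\PP

S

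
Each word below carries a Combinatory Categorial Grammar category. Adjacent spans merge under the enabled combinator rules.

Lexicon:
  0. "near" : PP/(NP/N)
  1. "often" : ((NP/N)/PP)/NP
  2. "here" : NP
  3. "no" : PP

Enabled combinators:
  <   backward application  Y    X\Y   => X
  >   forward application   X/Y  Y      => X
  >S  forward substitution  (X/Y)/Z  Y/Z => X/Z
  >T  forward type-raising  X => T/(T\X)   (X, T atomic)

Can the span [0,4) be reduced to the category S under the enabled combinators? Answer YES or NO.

NO

PP/(NP/N) ((NP/N)/PP)/NP NP PP
CKY chart[0,4] = {N/(N\PP), NP/(NP\PP), PP, PP/(PP\PP), S/(S\PP)}; S ∉ chart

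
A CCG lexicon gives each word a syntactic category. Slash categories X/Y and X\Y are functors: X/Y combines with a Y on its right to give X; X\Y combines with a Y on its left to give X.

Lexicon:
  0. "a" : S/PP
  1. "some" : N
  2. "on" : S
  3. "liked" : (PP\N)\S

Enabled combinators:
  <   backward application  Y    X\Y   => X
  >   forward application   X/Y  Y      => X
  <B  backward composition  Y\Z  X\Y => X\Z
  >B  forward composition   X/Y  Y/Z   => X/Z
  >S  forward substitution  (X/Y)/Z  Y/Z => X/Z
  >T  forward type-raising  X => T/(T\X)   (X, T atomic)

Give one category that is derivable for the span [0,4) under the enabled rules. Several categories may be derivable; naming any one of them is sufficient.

S

[0,4] S   >
  [0,1] "a" : S/PP
  [1,4] PP   <
    [1,2] "some" : N
    [2,4] PP\N   <
      [2,3] "on" : S
      [3,4] "liked" : (PP\N)\S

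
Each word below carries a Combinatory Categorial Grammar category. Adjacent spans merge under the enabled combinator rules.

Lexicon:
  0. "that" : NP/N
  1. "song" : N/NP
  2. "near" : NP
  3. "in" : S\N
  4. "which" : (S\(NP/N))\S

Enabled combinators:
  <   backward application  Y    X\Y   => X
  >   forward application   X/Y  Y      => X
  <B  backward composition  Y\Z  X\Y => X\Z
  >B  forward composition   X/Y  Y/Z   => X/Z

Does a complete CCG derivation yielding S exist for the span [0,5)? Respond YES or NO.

YES

[0,5] S   <
  [0,1] "that" : NP/N
  [1,5] S\(NP/N)   <
    [1,4] S   <
      [1,3] N   >
        [1,2] "song" : N/NP
        [2,3] "near" : NP
      [3,4] "in" : S\N
    [4,5] "which" : (S\(NP/N))\S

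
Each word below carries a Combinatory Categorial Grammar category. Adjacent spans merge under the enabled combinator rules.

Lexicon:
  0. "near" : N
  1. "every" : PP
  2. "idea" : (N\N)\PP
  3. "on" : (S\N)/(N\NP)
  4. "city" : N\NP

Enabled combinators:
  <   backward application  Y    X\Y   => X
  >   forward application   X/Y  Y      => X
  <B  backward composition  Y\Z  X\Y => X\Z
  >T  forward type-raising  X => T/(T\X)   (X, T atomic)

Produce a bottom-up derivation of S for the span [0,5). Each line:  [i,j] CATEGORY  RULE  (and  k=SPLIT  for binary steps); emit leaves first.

[0,5] S   <
  [0,1] "near" : N
  [1,5] S\N   <B
    [1,3] N\N   <
      [1,2] "every" : PP
      [2,3] "idea" : (N\N)\PP
    [3,5] S\N   >
      [3,4] "on" : (S\N)/(N\NP)
      [4,5] "city" : N\NP

[0,1] N  lex  "near"
[1,2] PP  lex  "every"
[2,3] (N\N)\PP  lex  "idea"
[1,3] N\N  <  k=2
[3,4] (S\N)/(N\NP)  lex  "on"
[4,5] N\NP  lex  "city"
[3,5] S\N  >  k=4
[1,5] S\N  <B  k=3
[0,5] S  <  k=1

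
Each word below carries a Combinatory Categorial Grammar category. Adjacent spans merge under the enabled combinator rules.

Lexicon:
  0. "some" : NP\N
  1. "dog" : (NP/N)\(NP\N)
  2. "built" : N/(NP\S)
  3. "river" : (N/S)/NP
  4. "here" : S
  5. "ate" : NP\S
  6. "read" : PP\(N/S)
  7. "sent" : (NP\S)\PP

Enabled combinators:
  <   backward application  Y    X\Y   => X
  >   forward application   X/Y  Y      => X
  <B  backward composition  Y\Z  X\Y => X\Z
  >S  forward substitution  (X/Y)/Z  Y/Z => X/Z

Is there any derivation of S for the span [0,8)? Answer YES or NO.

NP\N (NP/N)\(NP\N) N/(NP\S) (N/S)/NP S NP\S PP\(N/S) (NP\S)\PP
CKY chart[0,8] = {NP}; S ∉ chart

NO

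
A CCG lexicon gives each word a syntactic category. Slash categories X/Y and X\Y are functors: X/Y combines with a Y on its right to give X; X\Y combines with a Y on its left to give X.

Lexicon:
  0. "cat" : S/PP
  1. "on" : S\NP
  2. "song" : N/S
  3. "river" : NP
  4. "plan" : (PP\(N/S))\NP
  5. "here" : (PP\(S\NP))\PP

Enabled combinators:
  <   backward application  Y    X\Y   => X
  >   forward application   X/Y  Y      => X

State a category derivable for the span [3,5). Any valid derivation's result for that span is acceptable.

[0,6] S   >
  [0,1] "cat" : S/PP
  [1,6] PP   <
    [1,2] "on" : S\NP
    [2,6] PP\(S\NP)   <
      [2,5] PP   <
        [2,3] "song" : N/S
        [3,5] PP\(N/S)   <
          [3,4] "river" : NP
          [4,5] "plan" : (PP\(N/S))\NP
      [5,6] "here" : (PP\(S\NP))\PP

PP\(N/S)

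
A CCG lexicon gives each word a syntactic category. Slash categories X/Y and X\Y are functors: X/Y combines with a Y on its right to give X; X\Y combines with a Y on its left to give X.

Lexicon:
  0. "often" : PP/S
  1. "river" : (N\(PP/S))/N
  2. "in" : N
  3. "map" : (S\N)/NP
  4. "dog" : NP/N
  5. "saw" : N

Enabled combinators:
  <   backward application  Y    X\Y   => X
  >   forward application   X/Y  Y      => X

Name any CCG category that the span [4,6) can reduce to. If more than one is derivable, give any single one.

[0,6] S   <
  [0,3] N   <
    [0,1] "often" : PP/S
    [1,3] N\(PP/S)   >
      [1,2] "river" : (N\(PP/S))/N
      [2,3] "in" : N
  [3,6] S\N   >
    [3,4] "map" : (S\N)/NP
    [4,6] NP   >
      [4,5] "dog" : NP/N
      [5,6] "saw" : N

NP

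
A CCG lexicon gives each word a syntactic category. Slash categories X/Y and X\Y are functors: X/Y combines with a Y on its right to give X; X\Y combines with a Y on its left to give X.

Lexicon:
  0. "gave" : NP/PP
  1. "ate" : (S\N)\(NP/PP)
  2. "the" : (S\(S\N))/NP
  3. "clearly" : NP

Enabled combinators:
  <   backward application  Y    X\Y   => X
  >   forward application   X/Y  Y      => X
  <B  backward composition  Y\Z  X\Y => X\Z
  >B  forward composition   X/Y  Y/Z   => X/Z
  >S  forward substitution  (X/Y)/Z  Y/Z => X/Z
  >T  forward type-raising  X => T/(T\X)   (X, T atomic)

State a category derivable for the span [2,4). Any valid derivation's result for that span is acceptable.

[0,4] S   <
  [0,2] S\N   <
    [0,1] "gave" : NP/PP
    [1,2] "ate" : (S\N)\(NP/PP)
  [2,4] S\(S\N)   >
    [2,3] "the" : (S\(S\N))/NP
    [3,4] "clearly" : NP

S\(S\N)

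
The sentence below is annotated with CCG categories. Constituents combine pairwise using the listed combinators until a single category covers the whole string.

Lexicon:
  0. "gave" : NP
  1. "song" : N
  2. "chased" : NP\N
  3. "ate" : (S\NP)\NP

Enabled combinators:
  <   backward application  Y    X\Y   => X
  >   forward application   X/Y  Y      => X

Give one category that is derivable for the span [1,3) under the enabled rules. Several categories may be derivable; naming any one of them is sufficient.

NP

[0,4] S   <
  [0,1] "gave" : NP
  [1,4] S\NP   <
    [1,3] NP   <
      [1,2] "song" : N
      [2,3] "chased" : NP\N
    [3,4] "ate" : (S\NP)\NP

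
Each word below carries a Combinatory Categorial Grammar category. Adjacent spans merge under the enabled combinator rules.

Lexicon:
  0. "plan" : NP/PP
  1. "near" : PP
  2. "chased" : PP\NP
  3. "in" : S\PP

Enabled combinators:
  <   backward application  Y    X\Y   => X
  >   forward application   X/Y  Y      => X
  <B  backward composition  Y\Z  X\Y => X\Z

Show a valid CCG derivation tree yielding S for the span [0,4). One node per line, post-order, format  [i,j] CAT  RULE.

[0,1] NP/PP  lex  "plan"
[1,2] PP  lex  "near"
[0,2] NP  >  k=1
[2,3] PP\NP  lex  "chased"
[3,4] S\PP  lex  "in"
[2,4] S\NP  <B  k=3
[0,4] S  <  k=2

[0,4] S   <
  [0,2] NP   >
    [0,1] "plan" : NP/PP
    [1,2] "near" : PP
  [2,4] S\NP   <B
    [2,3] "chased" : PP\NP
    [3,4] "in" : S\PP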